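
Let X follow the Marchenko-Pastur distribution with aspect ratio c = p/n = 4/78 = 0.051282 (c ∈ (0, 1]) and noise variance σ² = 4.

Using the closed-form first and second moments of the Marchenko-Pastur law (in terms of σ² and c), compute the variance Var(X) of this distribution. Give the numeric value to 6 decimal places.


Recall the MP moments m_1 = E[X] = σ² and m_2 = E[X²] = σ⁴ (1 + c).
m_1 = E[X] = σ² = 4, so m_1² = 16.
m_2 = E[X²] = σ⁴ (1 + c) = 16 · (1 + 0.051282) = 16 · 1.051282 = 16.820513.
(Note m_2 − m_1² simplifies to c · σ⁴ = 0.051282 · 16.)

Var(X) = m_2 − m_1² = 16.820513 − 16 = 0.820513.


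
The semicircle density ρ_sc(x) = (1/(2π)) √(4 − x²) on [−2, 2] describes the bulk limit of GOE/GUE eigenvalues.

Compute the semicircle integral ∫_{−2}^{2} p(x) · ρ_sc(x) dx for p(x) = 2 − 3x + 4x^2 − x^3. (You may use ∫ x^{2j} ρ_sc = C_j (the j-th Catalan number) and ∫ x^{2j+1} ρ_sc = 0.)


Write p(x) = Σ a_i x^i, split into monomials and integrate each against ρ_sc separately.
Using ∫ x^{2j} ρ_sc = C_j = (1/(j+1)) C(2j, j) (Catalan numbers) and ∫ x^{2j+1} ρ_sc = 0 (odd monomials vanish by symmetry):
  i = 0 (even): a_0 · C_{0} = 2 · 1 = 2
  i = 1 (odd): ∫ x^1 ρ_sc = 0 (vanishes)
  i = 2 (even): a_2 · C_{1} = 4 · 1 = 4
  i = 3 (odd): ∫ x^3 ρ_sc = 0 (vanishes)

Summing the contributions: ∫_{−2}^{2} p(x) ρ_sc(x) dx = 2 + 4 = 6.


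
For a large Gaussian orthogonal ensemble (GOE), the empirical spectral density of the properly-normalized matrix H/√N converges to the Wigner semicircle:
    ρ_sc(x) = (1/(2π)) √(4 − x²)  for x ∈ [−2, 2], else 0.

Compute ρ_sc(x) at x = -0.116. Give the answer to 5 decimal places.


ρ_sc(x) = (1/(2π)) √(4 − x²). With x = -0.116:
  4 − x² = 4 − (-0.116)² = 4 − 0.013456 = 3.986544.
  √(4 − x²) = 1.996633.
  1/(2π) = 0.159155.
  ρ_sc(-0.116) = 0.159155 · 1.996633 = 0.317774.

Rounded to 5 decimal places: ρ_sc(-0.116) ≈ 0.31777.


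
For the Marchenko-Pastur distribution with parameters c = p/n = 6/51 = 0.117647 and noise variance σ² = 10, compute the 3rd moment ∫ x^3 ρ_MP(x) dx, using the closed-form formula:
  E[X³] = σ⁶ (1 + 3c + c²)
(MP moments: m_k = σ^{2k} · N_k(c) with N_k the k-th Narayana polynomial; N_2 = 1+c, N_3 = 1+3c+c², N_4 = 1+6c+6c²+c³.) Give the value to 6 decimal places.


E[X³] = σ⁶ (1 + 3c + c²) (third MP moment). With σ² = 10 (so σ⁶ = 1000) and c = 6/51 = 0.117647: E[X³] = 1000 · (1 + 3·0.117647 + (0.117647)²) = 1000 · 1.366782.

So E[X^3] = 1366.782007.


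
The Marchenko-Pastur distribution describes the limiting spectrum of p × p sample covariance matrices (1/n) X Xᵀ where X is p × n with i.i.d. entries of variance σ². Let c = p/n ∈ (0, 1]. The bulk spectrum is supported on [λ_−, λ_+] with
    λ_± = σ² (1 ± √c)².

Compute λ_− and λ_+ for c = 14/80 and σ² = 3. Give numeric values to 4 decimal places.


c = 14/80 = 0.175000; √c = 0.418330.
λ_− = σ² (1 − √c)² = 3 · (1 − 0.418330)² = 3 · (0.581670)² = 1.015020.
λ_+ = σ² (1 + √c)² = 3 · (1 + 0.418330)² = 3 · (1.418330)² = 6.034980.

Rounded to 4 decimal places: λ_− ≈ 1.0150, λ_+ ≈ 6.0350.


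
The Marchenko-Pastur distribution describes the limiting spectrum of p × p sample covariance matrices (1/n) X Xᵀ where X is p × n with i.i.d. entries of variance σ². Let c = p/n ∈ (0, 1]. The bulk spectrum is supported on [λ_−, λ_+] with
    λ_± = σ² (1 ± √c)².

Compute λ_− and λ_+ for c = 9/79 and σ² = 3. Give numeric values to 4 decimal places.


c = 9/79 = 0.113924; √c = 0.337526.
λ_− = σ² (1 − √c)² = 3 · (1 − 0.337526)² = 3 · (0.662474)² = 1.316614.
λ_+ = σ² (1 + √c)² = 3 · (1 + 0.337526)² = 3 · (1.337526)² = 5.366930.

Rounded to 4 decimal places: λ_− ≈ 1.3166, λ_+ ≈ 5.3669.


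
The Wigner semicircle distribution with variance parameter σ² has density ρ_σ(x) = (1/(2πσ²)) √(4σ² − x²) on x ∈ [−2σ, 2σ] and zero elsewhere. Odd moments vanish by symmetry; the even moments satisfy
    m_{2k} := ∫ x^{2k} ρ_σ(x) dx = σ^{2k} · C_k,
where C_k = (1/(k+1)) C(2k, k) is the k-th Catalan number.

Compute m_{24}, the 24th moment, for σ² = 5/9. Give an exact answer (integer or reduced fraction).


By the scaled semicircle moment identity, m_{2k} = σ^{2k} · C_k with k = 12.
C_12 = (1/(k+1)) · C(2k, k) = (1/13) · C(24, 12) = (1/13) · 2704156 = 208012.
σ^{2k} = (σ²)^k = (5/9)^12 = 244140625/282429536481.

Therefore m_{24} = σ^{24} · C_12 = (244140625/282429536481) · 208012 = 50784179687500/282429536481.


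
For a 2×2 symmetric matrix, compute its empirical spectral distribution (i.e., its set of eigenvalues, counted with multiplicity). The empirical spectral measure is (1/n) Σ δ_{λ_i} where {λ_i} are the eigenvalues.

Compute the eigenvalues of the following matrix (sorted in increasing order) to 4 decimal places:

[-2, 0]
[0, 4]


Since M is real symmetric, both eigenvalues are real; they are the roots of det(λI − M) = λ² − (tr M) λ + det M.
tr M = -2 + 4 = 2.
det M = (-2)·4 − 0² = -8 − 0 = -8.
Characteristic polynomial: λ² − 2λ − 8 = 0.
Discriminant Δ = (tr M)² − 4·det M = 4 − (-32) = 36; √Δ = 6.000000.
λ = (tr M ± √Δ)/2 = (2 ± 6.000000)/2, giving (tr M − √Δ)/2 = -2.0000 and (tr M + √Δ)/2 = 4.0000.

Eigenvalues sorted in increasing order: [-2.0000, 4.0000].


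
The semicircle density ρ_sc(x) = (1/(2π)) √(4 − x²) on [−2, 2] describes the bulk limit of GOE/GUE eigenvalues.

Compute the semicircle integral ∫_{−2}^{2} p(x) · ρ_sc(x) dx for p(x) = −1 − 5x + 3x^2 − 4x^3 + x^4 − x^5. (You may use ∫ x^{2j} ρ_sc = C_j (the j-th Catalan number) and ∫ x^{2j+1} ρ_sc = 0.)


Write p(x) = Σ a_i x^i, split into monomials and integrate each against ρ_sc separately.
Using ∫ x^{2j} ρ_sc = C_j = (1/(j+1)) C(2j, j) (Catalan numbers) and ∫ x^{2j+1} ρ_sc = 0 (odd monomials vanish by symmetry):
  i = 0 (even): a_0 · C_{0} = -1 · 1 = -1
  i = 1 (odd): ∫ x^1 ρ_sc = 0 (vanishes)
  i = 2 (even): a_2 · C_{1} = 3 · 1 = 3
  i = 3 (odd): ∫ x^3 ρ_sc = 0 (vanishes)
  i = 4 (even): a_4 · C_{2} = 1 · 2 = 2
  i = 5 (odd): ∫ x^5 ρ_sc = 0 (vanishes)

Summing the contributions: ∫_{−2}^{2} p(x) ρ_sc(x) dx = (-1) + 3 + 2 = 4.


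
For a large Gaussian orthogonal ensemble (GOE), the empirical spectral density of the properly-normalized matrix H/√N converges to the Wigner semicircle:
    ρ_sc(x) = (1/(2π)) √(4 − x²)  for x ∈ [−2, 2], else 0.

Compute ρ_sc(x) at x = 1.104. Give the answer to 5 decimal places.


ρ_sc(x) = (1/(2π)) √(4 − x²). With x = 1.104:
  4 − x² = 4 − (1.104)² = 4 − 1.218816 = 2.781184.
  √(4 − x²) = 1.667688.
  1/(2π) = 0.159155.
  ρ_sc(1.104) = 0.159155 · 1.667688 = 0.265421.

Rounded to 5 decimal places: ρ_sc(1.104) ≈ 0.26542.


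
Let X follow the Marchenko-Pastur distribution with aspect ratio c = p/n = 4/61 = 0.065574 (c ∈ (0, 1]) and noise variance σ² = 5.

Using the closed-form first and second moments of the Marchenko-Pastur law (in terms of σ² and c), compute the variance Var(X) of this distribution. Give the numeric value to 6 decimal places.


Recall the MP moments m_1 = E[X] = σ² and m_2 = E[X²] = σ⁴ (1 + c).
m_1 = E[X] = σ² = 5, so m_1² = 25.
m_2 = E[X²] = σ⁴ (1 + c) = 25 · (1 + 0.065574) = 25 · 1.065574 = 26.639344.
(Note m_2 − m_1² simplifies to c · σ⁴ = 0.065574 · 25.)

Var(X) = m_2 − m_1² = 26.639344 − 25 = 1.639344.


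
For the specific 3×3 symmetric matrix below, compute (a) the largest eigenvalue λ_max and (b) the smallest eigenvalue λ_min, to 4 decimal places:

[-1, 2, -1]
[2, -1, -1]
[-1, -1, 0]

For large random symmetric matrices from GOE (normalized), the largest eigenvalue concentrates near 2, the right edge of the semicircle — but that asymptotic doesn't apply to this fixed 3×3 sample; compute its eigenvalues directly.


Since M is real symmetric, all three eigenvalues are real; they are the roots of det(λI − M) = λ³ − (tr M) λ² + s λ − det M, where s is the sum of the principal 2×2 minors.
tr M = -1 + (-1) + 0 = -2.
s = ((-1)·(-1) − 2²) + ((-1)·0 − (-1)²) + ((-1)·0 − (-1)²) = -3 + (-1) + (-1) = -5.
det M (expand along row 1) = (-1)·(-1) − 2·(-1) + (-1)·(-3) = 6.
Characteristic polynomial: λ³ + 2λ² − 5λ − 6 = 0.
Substitute λ = y + (tr M)/3 = y − 0.666667 to remove the quadratic term: y³ + p·y + q = 0 with p = s − (tr M)²/3 = -6.333333 and q = −2(tr M)³/27 + (tr M)·s/3 − det M = -2.074074.
Three real roots ⇒ use the trigonometric (Viète) form: r = 2√(−p/3) = 2.905933, φ = arccos(3q/(p·r)) = arccos(0.338086) = 1.225914 rad.
y_k = r·cos(φ/3 − 2πk/3) for k = 0, 1, 2 gives y = 2.666667, -0.333333, -2.333333.
λ_k = y_k − 0.666667 gives λ = 2.0000, -1.0000, -3.0000 (check: the sum is -2.0000 = tr M).

Hence λ_max = 2.0000 and λ_min = -3.0000.


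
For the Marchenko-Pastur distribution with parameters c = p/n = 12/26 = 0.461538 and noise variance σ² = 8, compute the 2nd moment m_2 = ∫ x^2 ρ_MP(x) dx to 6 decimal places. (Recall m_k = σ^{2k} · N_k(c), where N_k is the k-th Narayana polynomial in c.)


E[X²] = σ⁴ (1 + c) (second MP moment). With σ² = 8 (so σ⁴ = 64) and c = 12/26 = 0.461538: E[X²] = 64 · (1 + 0.461538) = 64 · 1.461538.

So E[X^2] = 93.538462.


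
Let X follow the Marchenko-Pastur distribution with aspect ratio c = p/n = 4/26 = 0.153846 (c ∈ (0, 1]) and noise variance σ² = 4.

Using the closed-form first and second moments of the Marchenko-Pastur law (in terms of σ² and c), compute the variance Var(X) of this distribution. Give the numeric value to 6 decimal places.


Recall the MP moments m_1 = E[X] = σ² and m_2 = E[X²] = σ⁴ (1 + c).
m_1 = E[X] = σ² = 4, so m_1² = 16.
m_2 = E[X²] = σ⁴ (1 + c) = 16 · (1 + 0.153846) = 16 · 1.153846 = 18.461538.
(Note m_2 − m_1² simplifies to c · σ⁴ = 0.153846 · 16.)

Var(X) = m_2 − m_1² = 18.461538 − 16 = 2.461538.


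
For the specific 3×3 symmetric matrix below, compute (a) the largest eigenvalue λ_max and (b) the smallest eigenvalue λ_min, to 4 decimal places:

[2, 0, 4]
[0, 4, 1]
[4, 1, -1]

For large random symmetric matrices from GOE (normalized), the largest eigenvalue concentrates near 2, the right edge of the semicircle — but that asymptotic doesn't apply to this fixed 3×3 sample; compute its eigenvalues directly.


Since M is real symmetric, all three eigenvalues are real; they are the roots of det(λI − M) = λ³ − (tr M) λ² + s λ − det M, where s is the sum of the principal 2×2 minors.
tr M = 2 + 4 + (-1) = 5.
s = (2·4 − 0²) + (2·(-1) − 4²) + (4·(-1) − 1²) = 8 + (-18) + (-5) = -15.
det M (expand along row 1) = 2·(-5) − 0·(-4) + 4·(-16) = -74.
Characteristic polynomial: λ³ − 5λ² − 15λ + 74 = 0.
Substitute λ = y + (tr M)/3 = y + 1.666667 to remove the quadratic term: y³ + p·y + q = 0 with p = s − (tr M)²/3 = -23.333333 and q = −2(tr M)³/27 + (tr M)·s/3 − det M = 39.740741.
Three real roots ⇒ use the trigonometric (Viète) form: r = 2√(−p/3) = 5.577734, φ = arccos(3q/(p·r)) = arccos(-0.916057) = 2.728933 rad.
y_k = r·cos(φ/3 − 2πk/3) for k = 0, 1, 2 gives y = 3.424876, 2.100172, -5.525049.
λ_k = y_k + 1.666667 gives λ = 5.0915, 3.7668, -3.8584 (check: the sum is 5.0000 = tr M).

Hence λ_max = 5.0915 and λ_min = -3.8584.


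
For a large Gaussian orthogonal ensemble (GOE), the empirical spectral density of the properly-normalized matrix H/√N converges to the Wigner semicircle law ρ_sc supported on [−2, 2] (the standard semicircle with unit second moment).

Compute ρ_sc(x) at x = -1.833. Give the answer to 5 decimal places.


ρ_sc(x) = (1/(2π)) √(4 − x²). With x = -1.833:
  4 − x² = 4 − (-1.833)² = 4 − 3.359889 = 0.640111.
  √(4 − x²) = 0.800069.
  1/(2π) = 0.159155.
  ρ_sc(-1.833) = 0.159155 · 0.800069 = 0.127335.

Rounded to 5 decimal places: ρ_sc(-1.833) ≈ 0.12733.


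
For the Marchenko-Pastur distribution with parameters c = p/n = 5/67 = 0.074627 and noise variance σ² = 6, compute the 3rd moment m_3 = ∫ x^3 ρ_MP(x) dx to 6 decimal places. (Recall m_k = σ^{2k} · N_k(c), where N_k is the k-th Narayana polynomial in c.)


E[X³] = σ⁶ (1 + 3c + c²) (third MP moment). With σ² = 6 (so σ⁶ = 216) and c = 5/67 = 0.074627: E[X³] = 216 · (1 + 3·0.074627 + (0.074627)²) = 216 · 1.229450.

So E[X^3] = 265.561149.


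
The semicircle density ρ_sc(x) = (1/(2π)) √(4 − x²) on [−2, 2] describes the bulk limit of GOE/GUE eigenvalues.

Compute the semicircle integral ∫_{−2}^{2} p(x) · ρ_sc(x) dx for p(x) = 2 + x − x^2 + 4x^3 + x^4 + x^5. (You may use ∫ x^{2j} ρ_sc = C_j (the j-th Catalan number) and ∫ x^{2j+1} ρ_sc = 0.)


Write p(x) = Σ a_i x^i, split into monomials and integrate each against ρ_sc separately.
Using ∫ x^{2j} ρ_sc = C_j = (1/(j+1)) C(2j, j) (Catalan numbers) and ∫ x^{2j+1} ρ_sc = 0 (odd monomials vanish by symmetry):
  i = 0 (even): a_0 · C_{0} = 2 · 1 = 2
  i = 1 (odd): ∫ x^1 ρ_sc = 0 (vanishes)
  i = 2 (even): a_2 · C_{1} = -1 · 1 = -1
  i = 3 (odd): ∫ x^3 ρ_sc = 0 (vanishes)
  i = 4 (even): a_4 · C_{2} = 1 · 2 = 2
  i = 5 (odd): ∫ x^5 ρ_sc = 0 (vanishes)

Summing the contributions: ∫_{−2}^{2} p(x) ρ_sc(x) dx = 2 + (-1) + 2 = 3.


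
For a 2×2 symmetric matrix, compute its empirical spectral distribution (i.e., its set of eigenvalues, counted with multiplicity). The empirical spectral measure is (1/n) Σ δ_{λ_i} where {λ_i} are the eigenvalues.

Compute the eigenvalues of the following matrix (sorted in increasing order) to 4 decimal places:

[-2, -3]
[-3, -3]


Since M is real symmetric, both eigenvalues are real; they are the roots of det(λI − M) = λ² − (tr M) λ + det M.
tr M = -2 + (-3) = -5.
det M = (-2)·(-3) − (-3)² = 6 − 9 = -3.
Characteristic polynomial: λ² + 5λ − 3 = 0.
Discriminant Δ = (tr M)² − 4·det M = 25 − (-12) = 37; √Δ = 6.082763.
λ = (tr M ± √Δ)/2 = (-5 ± 6.082763)/2, giving (tr M − √Δ)/2 = -5.5414 and (tr M + √Δ)/2 = 0.5414.

Eigenvalues sorted in increasing order: [-5.5414, 0.5414].


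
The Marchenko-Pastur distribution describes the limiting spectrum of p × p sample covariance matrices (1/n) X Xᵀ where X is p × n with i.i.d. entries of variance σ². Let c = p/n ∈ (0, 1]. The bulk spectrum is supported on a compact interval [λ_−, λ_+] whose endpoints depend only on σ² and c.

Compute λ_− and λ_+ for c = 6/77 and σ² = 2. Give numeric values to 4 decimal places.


c = 6/77 = 0.077922; √c = 0.279145.
λ_− = σ² (1 − √c)² = 2 · (1 − 0.279145)² = 2 · (0.720855)² = 1.039263.
λ_+ = σ² (1 + √c)² = 2 · (1 + 0.279145)² = 2 · (1.279145)² = 3.272425.

Rounded to 4 decimal places: λ_− ≈ 1.0393, λ_+ ≈ 3.2724.


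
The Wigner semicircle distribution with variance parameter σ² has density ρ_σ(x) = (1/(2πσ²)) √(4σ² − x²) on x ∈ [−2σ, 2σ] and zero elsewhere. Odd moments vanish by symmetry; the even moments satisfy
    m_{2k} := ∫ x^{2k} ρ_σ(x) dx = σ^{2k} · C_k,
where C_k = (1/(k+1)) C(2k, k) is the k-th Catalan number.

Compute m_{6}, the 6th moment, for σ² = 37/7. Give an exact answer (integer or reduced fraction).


By the scaled semicircle moment identity, m_{2k} = σ^{2k} · C_k with k = 3.
C_3 = (1/(k+1)) · C(2k, k) = (1/4) · C(6, 3) = (1/4) · 20 = 5.
σ^{2k} = (σ²)^k = (37/7)^3 = 50653/343.

Therefore m_{6} = σ^{6} · C_3 = (50653/343) · 5 = 253265/343.


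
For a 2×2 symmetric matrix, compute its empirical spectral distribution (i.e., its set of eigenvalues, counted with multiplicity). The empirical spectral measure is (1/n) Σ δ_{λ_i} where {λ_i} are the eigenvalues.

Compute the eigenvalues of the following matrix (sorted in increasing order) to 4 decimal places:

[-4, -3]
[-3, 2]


Since M is real symmetric, both eigenvalues are real; they are the roots of det(λI − M) = λ² − (tr M) λ + det M.
tr M = -4 + 2 = -2.
det M = (-4)·2 − (-3)² = -8 − 9 = -17.
Characteristic polynomial: λ² + 2λ − 17 = 0.
Discriminant Δ = (tr M)² − 4·det M = 4 − (-68) = 72; √Δ = 8.485281.
λ = (tr M ± √Δ)/2 = (-2 ± 8.485281)/2, giving (tr M − √Δ)/2 = -5.2426 and (tr M + √Δ)/2 = 3.2426.

Eigenvalues sorted in increasing order: [-5.2426, 3.2426].


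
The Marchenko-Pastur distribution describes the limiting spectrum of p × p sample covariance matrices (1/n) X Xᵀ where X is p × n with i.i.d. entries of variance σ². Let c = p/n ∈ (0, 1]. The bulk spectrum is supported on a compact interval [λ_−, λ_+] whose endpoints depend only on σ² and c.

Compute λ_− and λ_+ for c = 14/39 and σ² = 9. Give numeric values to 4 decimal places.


c = 14/39 = 0.358974; √c = 0.599145.
λ_− = σ² (1 − √c)² = 9 · (1 − 0.599145)² = 9 · (0.400855)² = 1.446165.
λ_+ = σ² (1 + √c)² = 9 · (1 + 0.599145)² = 9 · (1.599145)² = 23.015374.

Rounded to 4 decimal places: λ_− ≈ 1.4462, λ_+ ≈ 23.0154.


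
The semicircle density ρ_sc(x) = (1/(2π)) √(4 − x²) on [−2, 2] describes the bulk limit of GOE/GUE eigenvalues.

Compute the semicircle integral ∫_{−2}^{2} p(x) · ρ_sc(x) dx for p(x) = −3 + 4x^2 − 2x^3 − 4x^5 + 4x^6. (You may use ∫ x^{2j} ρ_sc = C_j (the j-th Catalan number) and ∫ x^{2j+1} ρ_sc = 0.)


Write p(x) = Σ a_i x^i, split into monomials and integrate each against ρ_sc separately.
Using ∫ x^{2j} ρ_sc = C_j = (1/(j+1)) C(2j, j) (Catalan numbers) and ∫ x^{2j+1} ρ_sc = 0 (odd monomials vanish by symmetry):
  i = 0 (even): a_0 · C_{0} = -3 · 1 = -3
  i = 2 (even): a_2 · C_{1} = 4 · 1 = 4
  i = 3 (odd): ∫ x^3 ρ_sc = 0 (vanishes)
  i = 5 (odd): ∫ x^5 ρ_sc = 0 (vanishes)
  i = 6 (even): a_6 · C_{3} = 4 · 5 = 20

Summing the contributions: ∫_{−2}^{2} p(x) ρ_sc(x) dx = (-3) + 4 + 20 = 21.


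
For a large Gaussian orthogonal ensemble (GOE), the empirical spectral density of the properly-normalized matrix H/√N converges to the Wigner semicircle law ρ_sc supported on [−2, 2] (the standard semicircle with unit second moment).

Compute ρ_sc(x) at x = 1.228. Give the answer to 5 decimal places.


ρ_sc(x) = (1/(2π)) √(4 − x²). With x = 1.228:
  4 − x² = 4 − (1.228)² = 4 − 1.507984 = 2.492016.
  √(4 − x²) = 1.578612.
  1/(2π) = 0.159155.
  ρ_sc(1.228) = 0.159155 · 1.578612 = 0.251244.

Rounded to 5 decimal places: ρ_sc(1.228) ≈ 0.25124.


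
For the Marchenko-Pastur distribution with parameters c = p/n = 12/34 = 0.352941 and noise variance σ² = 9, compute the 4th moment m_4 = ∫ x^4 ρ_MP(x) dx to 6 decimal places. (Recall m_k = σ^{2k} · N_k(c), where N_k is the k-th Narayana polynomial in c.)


E[X⁴] = σ⁸ (1 + 6c + 6c² + c³) (fourth MP moment). With σ² = 9 (so σ⁸ = 6561) and c = 12/34 = 0.352941: E[X⁴] = 6561 · (1 + 6·0.352941 + 6·(0.352941)² + (0.352941)³) = 6561 · 3.909017.

So E[X^4] = 25647.059841.


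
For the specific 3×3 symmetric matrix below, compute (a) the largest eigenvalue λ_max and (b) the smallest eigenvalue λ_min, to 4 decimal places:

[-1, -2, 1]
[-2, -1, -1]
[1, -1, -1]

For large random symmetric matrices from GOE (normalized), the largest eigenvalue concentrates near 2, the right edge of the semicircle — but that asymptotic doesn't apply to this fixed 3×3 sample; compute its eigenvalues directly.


Since M is real symmetric, all three eigenvalues are real; they are the roots of det(λI − M) = λ³ − (tr M) λ² + s λ − det M, where s is the sum of the principal 2×2 minors.
tr M = -1 + (-1) + (-1) = -3.
s = ((-1)·(-1) − (-2)²) + ((-1)·(-1) − 1²) + ((-1)·(-1) − (-1)²) = -3 + 0 + 0 = -3.
det M (expand along row 1) = (-1)·0 − (-2)·3 + 1·3 = 9.
Characteristic polynomial: λ³ + 3λ² − 3λ − 9 = 0.
Substitute λ = y + (tr M)/3 = y − 1.000000 to remove the quadratic term: y³ + p·y + q = 0 with p = s − (tr M)²/3 = -6.000000 and q = −2(tr M)³/27 + (tr M)·s/3 − det M = -4.000000.
Three real roots ⇒ use the trigonometric (Viète) form: r = 2√(−p/3) = 2.828427, φ = arccos(3q/(p·r)) = arccos(0.707107) = 0.785398 rad.
y_k = r·cos(φ/3 − 2πk/3) for k = 0, 1, 2 gives y = 2.732051, -0.732051, -2.000000.
λ_k = y_k − 1.000000 gives λ = 1.7321, -1.7321, -3.0000 (check: the sum is -3.0000 = tr M).

Hence λ_max = 1.7321 and λ_min = -3.0000.


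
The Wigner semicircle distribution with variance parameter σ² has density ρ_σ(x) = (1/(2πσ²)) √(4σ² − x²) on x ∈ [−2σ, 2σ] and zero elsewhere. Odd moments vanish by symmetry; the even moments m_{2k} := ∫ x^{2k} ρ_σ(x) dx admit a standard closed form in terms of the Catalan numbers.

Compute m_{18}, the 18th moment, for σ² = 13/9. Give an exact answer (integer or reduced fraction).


By the scaled semicircle moment identity, m_{2k} = σ^{2k} · C_k with k = 9.
C_9 = (1/(k+1)) · C(2k, k) = (1/10) · C(18, 9) = (1/10) · 48620 = 4862.
σ^{2k} = (σ²)^k = (13/9)^9 = 10604499373/387420489.

Therefore m_{18} = σ^{18} · C_9 = (10604499373/387420489) · 4862 = 51559075951526/387420489.


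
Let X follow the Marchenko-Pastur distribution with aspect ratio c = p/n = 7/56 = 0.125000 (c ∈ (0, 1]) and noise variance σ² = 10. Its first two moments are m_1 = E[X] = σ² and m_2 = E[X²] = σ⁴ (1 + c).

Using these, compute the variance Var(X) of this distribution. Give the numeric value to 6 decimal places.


m_1 = E[X] = σ² = 10, so m_1² = 100.
m_2 = E[X²] = σ⁴ (1 + c) = 100 · (1 + 0.125000) = 100 · 1.125000 = 112.500000.
(Note m_2 − m_1² simplifies to c · σ⁴ = 0.125000 · 100.)

Var(X) = m_2 − m_1² = 112.500000 − 100 = 12.500000.


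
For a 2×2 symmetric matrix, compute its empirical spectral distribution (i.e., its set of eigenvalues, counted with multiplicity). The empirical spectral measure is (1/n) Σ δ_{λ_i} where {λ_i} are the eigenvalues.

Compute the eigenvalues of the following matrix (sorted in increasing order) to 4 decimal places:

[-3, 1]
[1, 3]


Since M is real symmetric, both eigenvalues are real; they are the roots of det(λI − M) = λ² − (tr M) λ + det M.
tr M = -3 + 3 = 0.
det M = (-3)·3 − 1² = -9 − 1 = -10.
Characteristic polynomial: λ² − 10 = 0.
Discriminant Δ = (tr M)² − 4·det M = 0 − (-40) = 40; √Δ = 6.324555.
λ = (tr M ± √Δ)/2 = (0 ± 6.324555)/2, giving (tr M − √Δ)/2 = -3.1623 and (tr M + √Δ)/2 = 3.1623.

Eigenvalues sorted in increasing order: [-3.1623, 3.1623].


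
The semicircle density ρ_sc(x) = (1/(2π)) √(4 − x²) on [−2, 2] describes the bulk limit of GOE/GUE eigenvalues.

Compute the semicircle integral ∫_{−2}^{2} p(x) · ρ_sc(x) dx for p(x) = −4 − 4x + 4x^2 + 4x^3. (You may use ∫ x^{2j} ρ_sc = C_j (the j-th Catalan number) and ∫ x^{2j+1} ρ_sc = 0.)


Write p(x) = Σ a_i x^i, split into monomials and integrate each against ρ_sc separately.
Using ∫ x^{2j} ρ_sc = C_j = (1/(j+1)) C(2j, j) (Catalan numbers) and ∫ x^{2j+1} ρ_sc = 0 (odd monomials vanish by symmetry):
  i = 0 (even): a_0 · C_{0} = -4 · 1 = -4
  i = 1 (odd): ∫ x^1 ρ_sc = 0 (vanishes)
  i = 2 (even): a_2 · C_{1} = 4 · 1 = 4
  i = 3 (odd): ∫ x^3 ρ_sc = 0 (vanishes)

Summing the contributions: ∫_{−2}^{2} p(x) ρ_sc(x) dx = (-4) + 4 = 0.


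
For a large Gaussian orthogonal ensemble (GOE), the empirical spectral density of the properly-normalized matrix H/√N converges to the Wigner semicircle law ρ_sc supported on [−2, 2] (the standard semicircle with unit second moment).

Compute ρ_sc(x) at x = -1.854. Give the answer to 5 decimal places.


ρ_sc(x) = (1/(2π)) √(4 − x²). With x = -1.854:
  4 − x² = 4 − (-1.854)² = 4 − 3.437316 = 0.562684.
  √(4 − x²) = 0.750123.
  1/(2π) = 0.159155.
  ρ_sc(-1.854) = 0.159155 · 0.750123 = 0.119386.

Rounded to 5 decimal places: ρ_sc(-1.854) ≈ 0.11939.


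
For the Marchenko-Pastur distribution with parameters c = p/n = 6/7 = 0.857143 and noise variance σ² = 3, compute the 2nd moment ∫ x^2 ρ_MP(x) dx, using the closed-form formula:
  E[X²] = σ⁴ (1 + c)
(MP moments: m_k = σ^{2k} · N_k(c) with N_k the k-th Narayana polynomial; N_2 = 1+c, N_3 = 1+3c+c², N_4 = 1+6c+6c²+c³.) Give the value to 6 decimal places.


E[X²] = σ⁴ (1 + c) (second MP moment). With σ² = 3 (so σ⁴ = 9) and c = 6/7 = 0.857143: E[X²] = 9 · (1 + 0.857143) = 9 · 1.857143.

So E[X^2] = 16.714286.


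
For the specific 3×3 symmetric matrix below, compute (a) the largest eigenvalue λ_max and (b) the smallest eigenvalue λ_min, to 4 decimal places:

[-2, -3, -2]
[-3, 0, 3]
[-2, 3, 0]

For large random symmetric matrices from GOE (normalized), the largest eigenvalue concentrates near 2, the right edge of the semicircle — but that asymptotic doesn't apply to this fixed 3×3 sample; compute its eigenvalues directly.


Since M is real symmetric, all three eigenvalues are real; they are the roots of det(λI − M) = λ³ − (tr M) λ² + s λ − det M, where s is the sum of the principal 2×2 minors.
tr M = -2 + 0 + 0 = -2.
s = ((-2)·0 − (-3)²) + ((-2)·0 − (-2)²) + (0·0 − 3²) = -9 + (-4) + (-9) = -22.
det M (expand along row 1) = (-2)·(-9) − (-3)·6 + (-2)·(-9) = 54.
Characteristic polynomial: λ³ + 2λ² − 22λ − 54 = 0.
Substitute λ = y + (tr M)/3 = y − 0.666667 to remove the quadratic term: y³ + p·y + q = 0 with p = s − (tr M)²/3 = -23.333333 and q = −2(tr M)³/27 + (tr M)·s/3 − det M = -38.740741.
Three real roots ⇒ use the trigonometric (Viète) form: r = 2√(−p/3) = 5.577734, φ = arccos(3q/(p·r)) = arccos(0.893007) = 0.466814 rad.
y_k = r·cos(φ/3 − 2πk/3) for k = 0, 1, 2 gives y = 5.510343, -2.006559, -3.503785.
λ_k = y_k − 0.666667 gives λ = 4.8437, -2.6732, -4.1705 (check: the sum is -2.0000 = tr M).

Hence λ_max = 4.8437 and λ_min = -4.1705.


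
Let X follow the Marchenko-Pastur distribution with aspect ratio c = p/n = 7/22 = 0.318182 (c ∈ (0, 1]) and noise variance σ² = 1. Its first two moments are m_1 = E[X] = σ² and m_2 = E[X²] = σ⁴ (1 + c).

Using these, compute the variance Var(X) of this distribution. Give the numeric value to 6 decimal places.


m_1 = E[X] = σ² = 1, so m_1² = 1.
m_2 = E[X²] = σ⁴ (1 + c) = 1 · (1 + 0.318182) = 1 · 1.318182 = 1.318182.
(Note m_2 − m_1² simplifies to c · σ⁴ = 0.318182 · 1.)

Var(X) = m_2 − m_1² = 1.318182 − 1 = 0.318182.


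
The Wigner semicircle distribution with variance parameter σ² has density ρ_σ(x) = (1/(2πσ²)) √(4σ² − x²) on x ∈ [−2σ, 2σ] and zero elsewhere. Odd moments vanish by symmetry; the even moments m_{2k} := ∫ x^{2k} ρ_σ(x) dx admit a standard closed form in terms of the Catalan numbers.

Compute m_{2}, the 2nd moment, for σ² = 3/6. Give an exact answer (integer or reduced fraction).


By the scaled semicircle moment identity, m_{2k} = σ^{2k} · C_k with k = 1.
C_1 = (1/(k+1)) · C(2k, k) = (1/2) · C(2, 1) = (1/2) · 2 = 1.
σ^{2k} = (σ²)^k = (3/6)^1 = 1/2.

Therefore m_{2} = σ^{2} · C_1 = (1/2) · 1 = 1/2.


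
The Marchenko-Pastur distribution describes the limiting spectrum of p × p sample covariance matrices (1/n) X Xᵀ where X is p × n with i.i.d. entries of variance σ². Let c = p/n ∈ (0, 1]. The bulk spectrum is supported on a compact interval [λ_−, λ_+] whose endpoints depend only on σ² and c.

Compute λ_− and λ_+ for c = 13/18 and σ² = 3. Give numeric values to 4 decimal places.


c = 13/18 = 0.722222; √c = 0.849837.
λ_− = σ² (1 − √c)² = 3 · (1 − 0.849837)² = 3 · (0.150163)² = 0.067647.
λ_+ = σ² (1 + √c)² = 3 · (1 + 0.849837)² = 3 · (1.849837)² = 10.265686.

Rounded to 4 decimal places: λ_− ≈ 0.0676, λ_+ ≈ 10.2657.


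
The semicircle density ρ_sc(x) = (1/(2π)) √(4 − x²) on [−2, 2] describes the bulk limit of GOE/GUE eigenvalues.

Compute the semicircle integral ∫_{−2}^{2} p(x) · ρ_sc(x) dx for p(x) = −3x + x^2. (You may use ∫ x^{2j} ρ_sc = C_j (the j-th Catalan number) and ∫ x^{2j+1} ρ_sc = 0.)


Write p(x) = Σ a_i x^i, split into monomials and integrate each against ρ_sc separately.
Using ∫ x^{2j} ρ_sc = C_j = (1/(j+1)) C(2j, j) (Catalan numbers) and ∫ x^{2j+1} ρ_sc = 0 (odd monomials vanish by symmetry):
  i = 1 (odd): ∫ x^1 ρ_sc = 0 (vanishes)
  i = 2 (even): a_2 · C_{1} = 1 · 1 = 1

Summing the contributions: ∫_{−2}^{2} p(x) ρ_sc(x) dx = 1.


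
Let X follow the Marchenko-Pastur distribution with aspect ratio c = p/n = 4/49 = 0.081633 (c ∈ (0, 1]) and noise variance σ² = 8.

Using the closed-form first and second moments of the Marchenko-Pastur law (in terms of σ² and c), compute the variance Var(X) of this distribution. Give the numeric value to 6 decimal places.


Recall the MP moments m_1 = E[X] = σ² and m_2 = E[X²] = σ⁴ (1 + c).
m_1 = E[X] = σ² = 8, so m_1² = 64.
m_2 = E[X²] = σ⁴ (1 + c) = 64 · (1 + 0.081633) = 64 · 1.081633 = 69.224490.
(Note m_2 − m_1² simplifies to c · σ⁴ = 0.081633 · 64.)

Var(X) = m_2 − m_1² = 69.224490 − 64 = 5.224490.


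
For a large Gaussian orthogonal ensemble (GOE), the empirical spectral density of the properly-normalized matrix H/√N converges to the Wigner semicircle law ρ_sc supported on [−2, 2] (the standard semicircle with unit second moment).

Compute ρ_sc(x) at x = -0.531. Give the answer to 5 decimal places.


ρ_sc(x) = (1/(2π)) √(4 − x²). With x = -0.531:
  4 − x² = 4 − (-0.531)² = 4 − 0.281961 = 3.718039.
  √(4 − x²) = 1.928222.
  1/(2π) = 0.159155.
  ρ_sc(-0.531) = 0.159155 · 1.928222 = 0.306886.

Rounded to 5 decimal places: ρ_sc(-0.531) ≈ 0.30689.


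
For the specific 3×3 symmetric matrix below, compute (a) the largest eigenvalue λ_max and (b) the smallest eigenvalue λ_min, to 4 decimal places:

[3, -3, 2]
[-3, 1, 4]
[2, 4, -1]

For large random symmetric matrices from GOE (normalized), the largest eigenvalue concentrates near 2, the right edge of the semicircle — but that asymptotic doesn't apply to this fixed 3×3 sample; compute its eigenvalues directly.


Since M is real symmetric, all three eigenvalues are real; they are the roots of det(λI − M) = λ³ − (tr M) λ² + s λ − det M, where s is the sum of the principal 2×2 minors.
tr M = 3 + 1 + (-1) = 3.
s = (3·1 − (-3)²) + (3·(-1) − 2²) + (1·(-1) − 4²) = -6 + (-7) + (-17) = -30.
det M (expand along row 1) = 3·(-17) − (-3)·(-5) + 2·(-14) = -94.
Characteristic polynomial: λ³ − 3λ² − 30λ + 94 = 0.
Substitute λ = y + (tr M)/3 = y + 1.000000 to remove the quadratic term: y³ + p·y + q = 0 with p = s − (tr M)²/3 = -33.000000 and q = −2(tr M)³/27 + (tr M)·s/3 − det M = 62.000000.
Three real roots ⇒ use the trigonometric (Viète) form: r = 2√(−p/3) = 6.633250, φ = arccos(3q/(p·r)) = arccos(-0.849714) = 2.586239 rad.
y_k = r·cos(φ/3 − 2πk/3) for k = 0, 1, 2 gives y = 4.317318, 2.202600, -6.519917.
λ_k = y_k + 1.000000 gives λ = 5.3173, 3.2026, -5.5199 (check: the sum is 3.0000 = tr M).

Hence λ_max = 5.3173 and λ_min = -5.5199.


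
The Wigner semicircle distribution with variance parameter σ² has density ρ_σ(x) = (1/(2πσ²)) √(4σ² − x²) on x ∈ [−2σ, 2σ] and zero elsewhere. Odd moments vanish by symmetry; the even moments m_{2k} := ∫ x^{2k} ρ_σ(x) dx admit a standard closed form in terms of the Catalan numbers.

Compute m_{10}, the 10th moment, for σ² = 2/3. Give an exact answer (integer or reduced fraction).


By the scaled semicircle moment identity, m_{2k} = σ^{2k} · C_k with k = 5.
C_5 = (1/(k+1)) · C(2k, k) = (1/6) · C(10, 5) = (1/6) · 252 = 42.
σ^{2k} = (σ²)^k = (2/3)^5 = 32/243.

Therefore m_{10} = σ^{10} · C_5 = (32/243) · 42 = 448/81.


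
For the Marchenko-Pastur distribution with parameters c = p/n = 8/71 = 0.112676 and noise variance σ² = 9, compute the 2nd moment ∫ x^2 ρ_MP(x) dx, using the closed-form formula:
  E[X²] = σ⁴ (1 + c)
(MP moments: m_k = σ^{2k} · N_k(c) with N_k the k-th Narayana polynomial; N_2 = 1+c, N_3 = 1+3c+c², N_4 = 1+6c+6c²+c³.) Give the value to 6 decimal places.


E[X²] = σ⁴ (1 + c) (second MP moment). With σ² = 9 (so σ⁴ = 81) and c = 8/71 = 0.112676: E[X²] = 81 · (1 + 0.112676) = 81 · 1.112676.

So E[X^2] = 90.126761.


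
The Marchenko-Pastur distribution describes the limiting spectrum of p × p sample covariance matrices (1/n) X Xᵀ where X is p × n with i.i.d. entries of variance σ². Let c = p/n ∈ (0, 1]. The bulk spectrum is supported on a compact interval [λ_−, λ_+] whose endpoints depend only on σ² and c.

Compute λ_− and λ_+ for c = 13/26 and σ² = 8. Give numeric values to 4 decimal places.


c = 13/26 = 0.500000; √c = 0.707107.
λ_− = σ² (1 − √c)² = 8 · (1 − 0.707107)² = 8 · (0.292893)² = 0.686292.
λ_+ = σ² (1 + √c)² = 8 · (1 + 0.707107)² = 8 · (1.707107)² = 23.313708.

Rounded to 4 decimal places: λ_− ≈ 0.6863, λ_+ ≈ 23.3137.


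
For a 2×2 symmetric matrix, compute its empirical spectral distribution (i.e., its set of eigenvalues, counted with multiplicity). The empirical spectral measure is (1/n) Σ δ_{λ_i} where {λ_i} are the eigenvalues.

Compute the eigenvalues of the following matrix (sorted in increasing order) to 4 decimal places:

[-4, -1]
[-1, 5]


Since M is real symmetric, both eigenvalues are real; they are the roots of det(λI − M) = λ² − (tr M) λ + det M.
tr M = -4 + 5 = 1.
det M = (-4)·5 − (-1)² = -20 − 1 = -21.
Characteristic polynomial: λ² − λ − 21 = 0.
Discriminant Δ = (tr M)² − 4·det M = 1 − (-84) = 85; √Δ = 9.219544.
λ = (tr M ± √Δ)/2 = (1 ± 9.219544)/2, giving (tr M − √Δ)/2 = -4.1098 and (tr M + √Δ)/2 = 5.1098.

Eigenvalues sorted in increasing order: [-4.1098, 5.1098].


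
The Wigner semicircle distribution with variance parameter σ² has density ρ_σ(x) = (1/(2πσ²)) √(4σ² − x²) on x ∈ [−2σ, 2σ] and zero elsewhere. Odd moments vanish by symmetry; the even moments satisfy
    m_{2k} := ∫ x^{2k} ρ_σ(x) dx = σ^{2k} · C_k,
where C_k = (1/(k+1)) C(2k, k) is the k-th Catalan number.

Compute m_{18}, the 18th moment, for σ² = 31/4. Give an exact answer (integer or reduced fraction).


By the scaled semicircle moment identity, m_{2k} = σ^{2k} · C_k with k = 9.
C_9 = (1/(k+1)) · C(2k, k) = (1/10) · C(18, 9) = (1/10) · 48620 = 4862.
σ^{2k} = (σ²)^k = (31/4)^9 = 26439622160671/262144.

Therefore m_{18} = σ^{18} · C_9 = (26439622160671/262144) · 4862 = 64274721472591201/131072.


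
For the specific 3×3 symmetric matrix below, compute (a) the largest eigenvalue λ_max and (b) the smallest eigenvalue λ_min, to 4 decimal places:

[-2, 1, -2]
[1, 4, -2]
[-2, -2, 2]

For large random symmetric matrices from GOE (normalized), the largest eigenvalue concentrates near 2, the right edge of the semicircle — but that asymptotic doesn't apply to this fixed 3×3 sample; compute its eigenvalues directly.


Since M is real symmetric, all three eigenvalues are real; they are the roots of det(λI − M) = λ³ − (tr M) λ² + s λ − det M, where s is the sum of the principal 2×2 minors.
tr M = -2 + 4 + 2 = 4.
s = ((-2)·4 − 1²) + ((-2)·2 − (-2)²) + (4·2 − (-2)²) = -9 + (-8) + 4 = -13.
det M (expand along row 1) = (-2)·4 − 1·(-2) + (-2)·6 = -18.
Characteristic polynomial: λ³ − 4λ² − 13λ + 18 = 0.
Substitute λ = y + (tr M)/3 = y + 1.333333 to remove the quadratic term: y³ + p·y + q = 0 with p = s − (tr M)²/3 = -18.333333 and q = −2(tr M)³/27 + (tr M)·s/3 − det M = -4.074074.
Three real roots ⇒ use the trigonometric (Viète) form: r = 2√(−p/3) = 4.944132, φ = arccos(3q/(p·r)) = arccos(0.134840) = 1.435544 rad.
y_k = r·cos(φ/3 − 2πk/3) for k = 0, 1, 2 gives y = 4.388806, -0.222826, -4.165981.
λ_k = y_k + 1.333333 gives λ = 5.7221, 1.1105, -2.8326 (check: the sum is 4.0000 = tr M).

Hence λ_max = 5.7221 and λ_min = -2.8326.


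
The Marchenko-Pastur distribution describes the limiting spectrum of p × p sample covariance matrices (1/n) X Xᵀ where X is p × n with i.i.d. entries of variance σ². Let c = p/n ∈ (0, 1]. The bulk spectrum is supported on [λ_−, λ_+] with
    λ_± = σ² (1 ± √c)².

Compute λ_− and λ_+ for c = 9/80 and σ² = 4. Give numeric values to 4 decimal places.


c = 9/80 = 0.112500; √c = 0.335410.
λ_− = σ² (1 − √c)² = 4 · (1 − 0.335410)² = 4 · (0.664590)² = 1.766718.
λ_+ = σ² (1 + √c)² = 4 · (1 + 0.335410)² = 4 · (1.335410)² = 7.133282.

Rounded to 4 decimal places: λ_− ≈ 1.7667, λ_+ ≈ 7.1333.


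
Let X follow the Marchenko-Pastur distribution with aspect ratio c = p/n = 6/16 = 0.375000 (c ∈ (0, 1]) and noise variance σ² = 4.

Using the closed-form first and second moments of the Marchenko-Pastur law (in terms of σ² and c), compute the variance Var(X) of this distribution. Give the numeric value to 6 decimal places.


Recall the MP moments m_1 = E[X] = σ² and m_2 = E[X²] = σ⁴ (1 + c).
m_1 = E[X] = σ² = 4, so m_1² = 16.
m_2 = E[X²] = σ⁴ (1 + c) = 16 · (1 + 0.375000) = 16 · 1.375000 = 22.000000.
(Note m_2 − m_1² simplifies to c · σ⁴ = 0.375000 · 16.)

Var(X) = m_2 − m_1² = 22.000000 − 16 = 6.000000.


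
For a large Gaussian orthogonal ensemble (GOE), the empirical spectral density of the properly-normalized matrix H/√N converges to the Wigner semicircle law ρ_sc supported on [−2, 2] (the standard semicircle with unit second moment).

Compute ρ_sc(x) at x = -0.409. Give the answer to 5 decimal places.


ρ_sc(x) = (1/(2π)) √(4 − x²). With x = -0.409:
  4 − x² = 4 − (-0.409)² = 4 − 0.167281 = 3.832719.
  √(4 − x²) = 1.957733.
  1/(2π) = 0.159155.
  ρ_sc(-0.409) = 0.159155 · 1.957733 = 0.311583.

Rounded to 5 decimal places: ρ_sc(-0.409) ≈ 0.31158.


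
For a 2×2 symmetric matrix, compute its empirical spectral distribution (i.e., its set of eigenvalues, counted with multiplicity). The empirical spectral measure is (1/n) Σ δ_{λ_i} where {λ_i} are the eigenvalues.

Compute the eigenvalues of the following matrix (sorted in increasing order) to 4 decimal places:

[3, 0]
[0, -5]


Since M is real symmetric, both eigenvalues are real; they are the roots of det(λI − M) = λ² − (tr M) λ + det M.
tr M = 3 + (-5) = -2.
det M = 3·(-5) − 0² = -15 − 0 = -15.
Characteristic polynomial: λ² + 2λ − 15 = 0.
Discriminant Δ = (tr M)² − 4·det M = 4 − (-60) = 64; √Δ = 8.000000.
λ = (tr M ± √Δ)/2 = (-2 ± 8.000000)/2, giving (tr M − √Δ)/2 = -5.0000 and (tr M + √Δ)/2 = 3.0000.

Eigenvalues sorted in increasing order: [-5.0000, 3.0000].


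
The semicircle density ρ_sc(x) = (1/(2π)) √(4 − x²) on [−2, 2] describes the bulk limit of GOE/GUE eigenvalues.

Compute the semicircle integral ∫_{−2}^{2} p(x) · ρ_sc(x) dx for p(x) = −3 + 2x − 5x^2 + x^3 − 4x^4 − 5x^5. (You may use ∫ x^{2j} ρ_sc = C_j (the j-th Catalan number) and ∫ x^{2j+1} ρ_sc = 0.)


Write p(x) = Σ a_i x^i, split into monomials and integrate each against ρ_sc separately.
Using ∫ x^{2j} ρ_sc = C_j = (1/(j+1)) C(2j, j) (Catalan numbers) and ∫ x^{2j+1} ρ_sc = 0 (odd monomials vanish by symmetry):
  i = 0 (even): a_0 · C_{0} = -3 · 1 = -3
  i = 1 (odd): ∫ x^1 ρ_sc = 0 (vanishes)
  i = 2 (even): a_2 · C_{1} = -5 · 1 = -5
  i = 3 (odd): ∫ x^3 ρ_sc = 0 (vanishes)
  i = 4 (even): a_4 · C_{2} = -4 · 2 = -8
  i = 5 (odd): ∫ x^5 ρ_sc = 0 (vanishes)

Summing the contributions: ∫_{−2}^{2} p(x) ρ_sc(x) dx = (-3) + (-5) + (-8) = -16.


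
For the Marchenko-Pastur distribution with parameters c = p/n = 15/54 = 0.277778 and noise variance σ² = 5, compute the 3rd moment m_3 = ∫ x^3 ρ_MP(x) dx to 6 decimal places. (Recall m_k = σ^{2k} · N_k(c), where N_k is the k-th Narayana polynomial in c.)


E[X³] = σ⁶ (1 + 3c + c²) (third MP moment). With σ² = 5 (so σ⁶ = 125) and c = 15/54 = 0.277778: E[X³] = 125 · (1 + 3·0.277778 + (0.277778)²) = 125 · 1.910494.

So E[X^3] = 238.811728.
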